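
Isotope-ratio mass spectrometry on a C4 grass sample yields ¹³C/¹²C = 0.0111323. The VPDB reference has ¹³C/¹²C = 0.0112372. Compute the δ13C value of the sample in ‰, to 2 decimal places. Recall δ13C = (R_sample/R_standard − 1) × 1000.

-9.34‰

δ13C = (R_sample / R_standard − 1) × 1000
R_sample / R_standard = 0.0111323 / 0.0112372 = 0.990665
δ13C = (0.990665 − 1) × 1000 = -9.335‰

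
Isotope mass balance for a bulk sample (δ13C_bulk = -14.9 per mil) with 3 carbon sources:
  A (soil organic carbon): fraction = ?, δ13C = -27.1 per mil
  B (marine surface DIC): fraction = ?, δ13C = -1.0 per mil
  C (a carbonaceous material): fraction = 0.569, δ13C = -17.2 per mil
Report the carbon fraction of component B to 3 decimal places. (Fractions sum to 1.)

0.252

Let f_B and f_A be the unknown fractions; fractions sum to 1 so f_B + f_A = 0.431.
Mass balance: Σ fᵢ·δᵢ = δ_bulk ⇒ f_B·(-1.0) + f_A·(-27.1) = -14.9 − (-9.787) = -5.113
Substitute f_A = 0.431 − f_B:
f_B·(-1.0 − -27.1) = -5.113 − 0.431×(-27.1) = 6.567
f_B = 6.567 / 26.1 = 0.2516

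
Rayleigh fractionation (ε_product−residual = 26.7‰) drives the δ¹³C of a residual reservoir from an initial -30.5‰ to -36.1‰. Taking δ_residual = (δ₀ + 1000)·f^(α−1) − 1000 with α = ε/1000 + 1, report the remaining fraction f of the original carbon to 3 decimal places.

0.805

α − 1 = ε/1000 = 0.0267
(δ_res + 1000)/(δ₀ + 1000) = (-36.1 + 1000)/(-30.5 + 1000) = 963.9/969.5 = 0.994224
f = 0.994224^(1/0.0267) = exp(ln(0.994224)/0.0267) = exp(-0.00579/0.0267)
f = exp(-0.2170) = 0.8050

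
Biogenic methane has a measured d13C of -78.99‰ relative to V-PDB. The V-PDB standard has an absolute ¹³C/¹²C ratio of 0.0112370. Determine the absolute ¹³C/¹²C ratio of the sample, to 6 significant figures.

R_sample = R_standard × (d13C/1000 + 1)
R_sample = 0.0112370 × (-78.99/1000 + 1) = 0.0112370 × 0.921010
R_sample = 0.0103494

0.0103494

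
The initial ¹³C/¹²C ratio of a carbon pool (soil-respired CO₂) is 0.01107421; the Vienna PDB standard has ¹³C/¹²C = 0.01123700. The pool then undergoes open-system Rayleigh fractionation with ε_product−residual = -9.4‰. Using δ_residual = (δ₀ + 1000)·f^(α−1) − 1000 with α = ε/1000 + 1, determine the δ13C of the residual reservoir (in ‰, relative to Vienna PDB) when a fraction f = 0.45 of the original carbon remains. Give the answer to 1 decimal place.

δ₀ = (0.01107421/0.01123700 − 1)×1000 = (0.985513 − 1)×1000 = -14.487‰
α − 1 = ε/1000 = -0.0094
f^(α−1) = 0.45^(-0.0094) = 1.007534
δ_res = (-14.487 + 1000) × 1.007534 − 1000 = 992.938 − 1000 = -7.06‰

-7.1‰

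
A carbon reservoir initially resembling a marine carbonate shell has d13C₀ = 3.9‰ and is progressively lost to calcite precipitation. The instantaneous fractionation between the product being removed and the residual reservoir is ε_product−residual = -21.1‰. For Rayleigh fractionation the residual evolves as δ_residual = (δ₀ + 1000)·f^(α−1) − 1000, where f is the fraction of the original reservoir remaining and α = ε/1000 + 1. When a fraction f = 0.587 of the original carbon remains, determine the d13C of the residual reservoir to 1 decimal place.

Rayleigh residual: δ_res = (δ₀ + 1000)·f^(α−1) − 1000
α = ε/1000 + 1 = 0.97890, so α − 1 = -0.02110
f^(α−1) = 0.587^(-0.02110) = 1.011304
δ_res = (3.9 + 1000) × 1.011304 − 1000 = 1015.248 − 1000 = 15.25‰

15.2‰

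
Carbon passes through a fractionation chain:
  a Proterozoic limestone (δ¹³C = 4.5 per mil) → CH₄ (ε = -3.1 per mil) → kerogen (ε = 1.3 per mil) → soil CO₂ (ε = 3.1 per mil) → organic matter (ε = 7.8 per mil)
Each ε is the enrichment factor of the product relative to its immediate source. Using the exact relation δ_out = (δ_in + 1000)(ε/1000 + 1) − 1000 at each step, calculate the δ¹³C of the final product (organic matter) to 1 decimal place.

13.6 per mil

step 1: δ = (4.50 + 1000)·(-3.1/1000 + 1) − 1000 = 1.39 per mil
step 2: δ = (1.39 + 1000)·(1.3/1000 + 1) − 1000 = 2.69 per mil
step 3: δ = (2.69 + 1000)·(3.1/1000 + 1) − 1000 = 5.80 per mil
step 4: δ = (5.80 + 1000)·(7.8/1000 + 1) − 1000 = 13.64 per mil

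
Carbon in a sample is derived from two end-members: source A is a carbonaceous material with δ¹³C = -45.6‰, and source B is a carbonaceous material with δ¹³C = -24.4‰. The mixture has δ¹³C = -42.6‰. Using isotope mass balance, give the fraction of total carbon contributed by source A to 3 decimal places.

δ_mix = f_A·δ_A + (1 − f_A)·δ_B  ⇒  f_A = (δ_mix − δ_B)/(δ_A − δ_B)
f_A = (-42.6 − (-24.4)) / (-45.6 − (-24.4))
f_A = -18.2 / -21.2 = 0.8585

0.858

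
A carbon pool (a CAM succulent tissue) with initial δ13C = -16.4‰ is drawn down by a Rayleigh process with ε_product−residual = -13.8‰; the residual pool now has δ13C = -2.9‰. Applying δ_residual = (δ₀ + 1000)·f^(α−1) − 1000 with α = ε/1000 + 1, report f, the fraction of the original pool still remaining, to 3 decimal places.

α − 1 = ε/1000 = -0.0138
(δ_res + 1000)/(δ₀ + 1000) = (-2.9 + 1000)/(-16.4 + 1000) = 997.1/983.6 = 1.013725
f = 1.013725^(1/-0.0138) = exp(ln(1.013725)/-0.0138) = exp(0.01363/-0.0138)
f = exp(-0.9878) = 0.3724

0.372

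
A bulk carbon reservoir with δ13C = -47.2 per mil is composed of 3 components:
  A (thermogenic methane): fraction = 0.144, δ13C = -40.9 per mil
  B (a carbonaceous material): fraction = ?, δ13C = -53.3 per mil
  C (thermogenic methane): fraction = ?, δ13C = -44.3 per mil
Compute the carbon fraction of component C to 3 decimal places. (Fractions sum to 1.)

Let f_C and f_B be the unknown fractions; fractions sum to 1 so f_C + f_B = 0.856.
Mass balance: Σ fᵢ·δᵢ = δ_bulk ⇒ f_C·(-44.3) + f_B·(-53.3) = -47.2 − (-5.890) = -41.310
Substitute f_B = 0.856 − f_C:
f_C·(-44.3 − -53.3) = -41.310 − 0.856×(-53.3) = 4.314
f_C = 4.314 / 9.0 = 0.4794

0.479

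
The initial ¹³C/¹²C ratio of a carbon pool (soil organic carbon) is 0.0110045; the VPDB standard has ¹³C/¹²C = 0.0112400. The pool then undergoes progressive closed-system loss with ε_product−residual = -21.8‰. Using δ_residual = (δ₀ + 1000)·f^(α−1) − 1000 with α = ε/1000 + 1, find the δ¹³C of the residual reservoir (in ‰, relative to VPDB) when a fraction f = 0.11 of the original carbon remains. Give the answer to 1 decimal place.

27.3‰

δ₀ = (0.0110045/0.0112400 − 1)×1000 = (0.979048 − 1)×1000 = -20.952‰
α − 1 = ε/1000 = -0.0218
f^(α−1) = 0.11^(-0.0218) = 1.049295
δ_res = (-20.952 + 1000) × 1.049295 − 1000 = 1027.310 − 1000 = 27.31‰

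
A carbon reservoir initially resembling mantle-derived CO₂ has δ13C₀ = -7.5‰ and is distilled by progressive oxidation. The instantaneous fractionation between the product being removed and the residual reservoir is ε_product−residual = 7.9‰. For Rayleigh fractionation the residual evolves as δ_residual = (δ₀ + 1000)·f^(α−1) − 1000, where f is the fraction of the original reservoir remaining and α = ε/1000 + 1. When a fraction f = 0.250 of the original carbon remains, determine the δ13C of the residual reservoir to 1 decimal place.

-18.3‰

Rayleigh residual: δ_res = (δ₀ + 1000)·f^(α−1) − 1000
α = ε/1000 + 1 = 1.00790, so α − 1 = 0.00790
f^(α−1) = 0.250^(0.00790) = 0.989108
δ_res = (-7.5 + 1000) × 0.989108 − 1000 = 981.690 − 1000 = -18.31‰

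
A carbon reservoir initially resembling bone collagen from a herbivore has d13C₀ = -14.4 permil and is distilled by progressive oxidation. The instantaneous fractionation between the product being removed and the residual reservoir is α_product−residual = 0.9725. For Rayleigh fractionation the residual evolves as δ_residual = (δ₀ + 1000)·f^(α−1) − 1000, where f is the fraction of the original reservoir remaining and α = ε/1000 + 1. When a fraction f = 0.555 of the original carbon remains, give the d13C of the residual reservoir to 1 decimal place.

1.7 permil

Rayleigh residual: δ_res = (δ₀ + 1000)·f^(α−1) − 1000
α − 1 = -0.02750
f^(α−1) = 0.555^(-0.02750) = 1.016323
δ_res = (-14.4 + 1000) × 1.016323 − 1000 = 1001.688 − 1000 = 1.69 permil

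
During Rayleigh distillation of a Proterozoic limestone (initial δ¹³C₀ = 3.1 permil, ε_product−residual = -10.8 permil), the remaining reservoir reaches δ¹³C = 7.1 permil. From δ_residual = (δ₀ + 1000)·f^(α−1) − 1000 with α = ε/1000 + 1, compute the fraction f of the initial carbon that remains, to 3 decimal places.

α − 1 = ε/1000 = -0.0108
(δ_res + 1000)/(δ₀ + 1000) = (7.1 + 1000)/(3.1 + 1000) = 1007.1/1003.1 = 1.003988
f = 1.003988^(1/-0.0108) = exp(ln(1.003988)/-0.0108) = exp(0.00398/-0.0108)
f = exp(-0.3685) = 0.6918

0.692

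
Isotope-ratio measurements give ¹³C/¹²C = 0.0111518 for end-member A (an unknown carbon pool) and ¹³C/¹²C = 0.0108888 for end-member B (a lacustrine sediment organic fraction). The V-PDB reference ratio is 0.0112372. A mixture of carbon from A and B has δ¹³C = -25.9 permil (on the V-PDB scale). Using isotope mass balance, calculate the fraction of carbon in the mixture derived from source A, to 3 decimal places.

δ_A = (0.0111518/0.0112372 − 1)×1000 = (0.992400 − 1)×1000 = -7.600 permil
δ_B = (0.0108888/0.0112372 − 1)×1000 = (0.968996 − 1)×1000 = -31.004 permil
f_A = (δ_mix − δ_B)/(δ_A − δ_B) = (-25.9 − (-31.004))/(-7.600 − (-31.004))
f_A = 5.104 / 23.404 = 0.2181

0.218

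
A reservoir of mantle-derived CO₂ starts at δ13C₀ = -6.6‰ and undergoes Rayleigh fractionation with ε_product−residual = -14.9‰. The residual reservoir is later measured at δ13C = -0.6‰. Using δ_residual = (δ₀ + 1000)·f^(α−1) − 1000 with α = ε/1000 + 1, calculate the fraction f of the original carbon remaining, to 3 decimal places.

α − 1 = ε/1000 = -0.0149
(δ_res + 1000)/(δ₀ + 1000) = (-0.6 + 1000)/(-6.6 + 1000) = 999.4/993.4 = 1.006040
f = 1.006040^(1/-0.0149) = exp(ln(1.006040)/-0.0149) = exp(0.00602/-0.0149)
f = exp(-0.4041) = 0.6676

0.668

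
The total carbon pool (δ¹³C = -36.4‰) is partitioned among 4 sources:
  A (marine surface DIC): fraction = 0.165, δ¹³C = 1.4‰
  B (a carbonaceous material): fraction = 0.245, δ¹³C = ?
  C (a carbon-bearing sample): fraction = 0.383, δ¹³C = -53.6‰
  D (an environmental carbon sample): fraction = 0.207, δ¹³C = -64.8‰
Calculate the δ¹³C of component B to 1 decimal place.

Isotope mass balance: δ_bulk = Σ fᵢ·δᵢ.
-36.4 = 0.165×(1.4) + 0.245×δ_B + 0.383×(-53.6) + 0.207×(-64.8)
0.245·δ_B = -36.4 − (-33.711) = -2.689
δ_B = -2.689 / 0.245 = -10.97‰

-11.0‰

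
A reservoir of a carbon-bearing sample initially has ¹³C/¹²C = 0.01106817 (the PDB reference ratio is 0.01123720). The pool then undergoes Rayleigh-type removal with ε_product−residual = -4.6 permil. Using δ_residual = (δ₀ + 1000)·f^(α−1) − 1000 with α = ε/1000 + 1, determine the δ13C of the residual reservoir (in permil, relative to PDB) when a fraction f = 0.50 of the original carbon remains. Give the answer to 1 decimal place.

-11.9 permil

δ₀ = (0.01106817/0.01123720 − 1)×1000 = (0.984958 − 1)×1000 = -15.042 permil
α − 1 = ε/1000 = -0.0046
f^(α−1) = 0.50^(-0.0046) = 1.003194
δ_res = (-15.042 + 1000) × 1.003194 − 1000 = 988.104 − 1000 = -11.90 permil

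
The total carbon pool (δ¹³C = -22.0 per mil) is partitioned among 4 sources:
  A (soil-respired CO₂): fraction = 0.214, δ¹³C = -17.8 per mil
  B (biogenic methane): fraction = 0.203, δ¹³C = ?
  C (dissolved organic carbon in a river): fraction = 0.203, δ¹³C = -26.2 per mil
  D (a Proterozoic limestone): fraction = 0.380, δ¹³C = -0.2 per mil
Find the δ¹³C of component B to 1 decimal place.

-63.0 per mil

Isotope mass balance: δ_bulk = Σ fᵢ·δᵢ.
-22.0 = 0.214×(-17.8) + 0.203×δ_B + 0.203×(-26.2) + 0.380×(-0.2)
0.203·δ_B = -22.0 − (-9.204) = -12.796
δ_B = -12.796 / 0.203 = -63.04 per mil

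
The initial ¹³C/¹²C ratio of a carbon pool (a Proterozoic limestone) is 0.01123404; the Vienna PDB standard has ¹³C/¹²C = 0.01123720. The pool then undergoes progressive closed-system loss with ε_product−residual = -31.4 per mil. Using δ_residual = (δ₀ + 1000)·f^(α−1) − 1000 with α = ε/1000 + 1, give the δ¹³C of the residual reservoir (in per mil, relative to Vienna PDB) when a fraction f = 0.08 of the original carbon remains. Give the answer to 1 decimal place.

82.2 per mil

δ₀ = (0.01123404/0.01123720 − 1)×1000 = (0.999719 − 1)×1000 = -0.281 per mil
α − 1 = ε/1000 = -0.0314
f^(α−1) = 0.08^(-0.0314) = 1.082538
δ_res = (-0.281 + 1000) × 1.082538 − 1000 = 1082.233 − 1000 = 82.23 per mil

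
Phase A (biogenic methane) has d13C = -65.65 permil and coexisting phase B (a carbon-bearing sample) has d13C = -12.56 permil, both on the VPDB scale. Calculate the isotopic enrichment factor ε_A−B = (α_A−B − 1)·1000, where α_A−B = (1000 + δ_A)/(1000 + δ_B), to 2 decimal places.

α_A−B = (1000 + -65.65) / (1000 + -12.56) = 934.35 / 987.44 = 0.946235
ε_A−B = (0.946235 − 1) × 1000 = -53.765 permil
(The approximation ε ≈ δ_A − δ_B would give -53.09 permil.)

-53.77 permil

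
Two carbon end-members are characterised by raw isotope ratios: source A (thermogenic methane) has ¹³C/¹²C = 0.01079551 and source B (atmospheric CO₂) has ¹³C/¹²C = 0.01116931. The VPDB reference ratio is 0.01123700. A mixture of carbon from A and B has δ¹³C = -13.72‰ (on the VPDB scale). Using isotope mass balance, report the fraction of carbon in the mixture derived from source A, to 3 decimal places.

0.231

δ_A = (0.01079551/0.01123700 − 1)×1000 = (0.960711 − 1)×1000 = -39.289‰
δ_B = (0.01116931/0.01123700 − 1)×1000 = (0.993976 − 1)×1000 = -6.024‰
f_A = (δ_mix − δ_B)/(δ_A − δ_B) = (-13.72 − (-6.024))/(-39.289 − (-6.024))
f_A = -7.696 / -33.265 = 0.2314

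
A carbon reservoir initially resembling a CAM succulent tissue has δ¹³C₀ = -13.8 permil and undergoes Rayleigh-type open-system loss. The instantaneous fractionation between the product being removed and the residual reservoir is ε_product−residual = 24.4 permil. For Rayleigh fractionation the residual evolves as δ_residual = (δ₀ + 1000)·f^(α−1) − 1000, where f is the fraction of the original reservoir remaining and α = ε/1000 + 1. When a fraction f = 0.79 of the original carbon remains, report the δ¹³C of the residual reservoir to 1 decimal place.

Rayleigh residual: δ_res = (δ₀ + 1000)·f^(α−1) − 1000
α = ε/1000 + 1 = 1.02440, so α − 1 = 0.02440
f^(α−1) = 0.79^(0.02440) = 0.994265
δ_res = (-13.8 + 1000) × 0.994265 − 1000 = 980.544 − 1000 = -19.46 permil

-19.5 permil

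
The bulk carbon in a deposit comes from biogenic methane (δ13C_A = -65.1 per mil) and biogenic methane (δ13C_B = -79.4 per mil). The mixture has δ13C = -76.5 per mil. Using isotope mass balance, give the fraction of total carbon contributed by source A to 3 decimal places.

δ_mix = f_A·δ_A + (1 − f_A)·δ_B  ⇒  f_A = (δ_mix − δ_B)/(δ_A − δ_B)
f_A = (-76.5 − (-79.4)) / (-65.1 − (-79.4))
f_A = 2.9 / 14.3 = 0.2028

0.203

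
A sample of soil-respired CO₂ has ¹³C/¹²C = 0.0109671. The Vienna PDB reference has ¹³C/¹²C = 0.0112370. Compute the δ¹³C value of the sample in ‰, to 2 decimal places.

-24.02‰

δ¹³C = (R_sample / R_standard − 1) × 1000
R_sample / R_standard = 0.0109671 / 0.0112370 = 0.975981
δ¹³C = (0.975981 − 1) × 1000 = -24.019‰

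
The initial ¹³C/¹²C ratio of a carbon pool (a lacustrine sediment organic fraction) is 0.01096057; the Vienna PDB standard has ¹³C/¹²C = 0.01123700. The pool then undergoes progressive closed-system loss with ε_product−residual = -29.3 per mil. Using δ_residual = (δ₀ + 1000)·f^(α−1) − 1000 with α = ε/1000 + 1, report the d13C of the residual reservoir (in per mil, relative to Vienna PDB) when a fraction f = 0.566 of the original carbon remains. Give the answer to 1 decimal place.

δ₀ = (0.01096057/0.01123700 − 1)×1000 = (0.975400 − 1)×1000 = -24.600 per mil
α − 1 = ε/1000 = -0.0293
f^(α−1) = 0.566^(-0.0293) = 1.016816
δ_res = (-24.600 + 1000) × 1.016816 − 1000 = 991.803 − 1000 = -8.20 per mil

-8.2 per mil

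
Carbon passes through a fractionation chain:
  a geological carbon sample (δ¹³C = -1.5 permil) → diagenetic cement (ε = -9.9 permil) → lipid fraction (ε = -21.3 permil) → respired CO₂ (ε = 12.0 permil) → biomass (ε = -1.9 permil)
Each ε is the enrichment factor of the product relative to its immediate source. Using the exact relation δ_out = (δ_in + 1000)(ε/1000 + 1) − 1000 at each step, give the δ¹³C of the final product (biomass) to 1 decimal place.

-22.7 permil

step 1: δ = (-1.50 + 1000)·(-9.9/1000 + 1) − 1000 = -11.39 permil
step 2: δ = (-11.39 + 1000)·(-21.3/1000 + 1) − 1000 = -32.44 permil
step 3: δ = (-32.44 + 1000)·(12.0/1000 + 1) − 1000 = -20.83 permil
step 4: δ = (-20.83 + 1000)·(-1.9/1000 + 1) − 1000 = -22.69 permil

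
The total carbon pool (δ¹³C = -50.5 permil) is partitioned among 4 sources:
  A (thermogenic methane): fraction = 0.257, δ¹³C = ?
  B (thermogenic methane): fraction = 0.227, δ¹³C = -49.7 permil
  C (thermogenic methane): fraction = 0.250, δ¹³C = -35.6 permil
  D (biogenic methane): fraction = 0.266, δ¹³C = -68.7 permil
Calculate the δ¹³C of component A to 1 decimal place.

Isotope mass balance: δ_bulk = Σ fᵢ·δᵢ.
-50.5 = 0.257×δ_A + 0.227×(-49.7) + 0.250×(-35.6) + 0.266×(-68.7)
0.257·δ_A = -50.5 − (-38.456) = -12.044
δ_A = -12.044 / 0.257 = -46.86 permil

-46.9 permil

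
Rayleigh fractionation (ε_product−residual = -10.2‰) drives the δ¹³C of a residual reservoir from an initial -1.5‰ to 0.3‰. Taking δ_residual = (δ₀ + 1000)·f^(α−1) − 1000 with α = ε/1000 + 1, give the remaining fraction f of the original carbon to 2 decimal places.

0.84

α − 1 = ε/1000 = -0.0102
(δ_res + 1000)/(δ₀ + 1000) = (0.3 + 1000)/(-1.5 + 1000) = 1000.3/998.5 = 1.001803
f = 1.001803^(1/-0.0102) = exp(ln(1.001803)/-0.0102) = exp(0.00180/-0.0102)
f = exp(-0.1766) = 0.8381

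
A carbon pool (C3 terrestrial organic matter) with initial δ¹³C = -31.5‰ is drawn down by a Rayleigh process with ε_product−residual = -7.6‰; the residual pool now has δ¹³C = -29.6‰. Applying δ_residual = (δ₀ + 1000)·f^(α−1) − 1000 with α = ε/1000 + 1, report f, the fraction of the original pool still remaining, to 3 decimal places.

α − 1 = ε/1000 = -0.0076
(δ_res + 1000)/(δ₀ + 1000) = (-29.6 + 1000)/(-31.5 + 1000) = 970.4/968.5 = 1.001962
f = 1.001962^(1/-0.0076) = exp(ln(1.001962)/-0.0076) = exp(0.00196/-0.0076)
f = exp(-0.2579) = 0.7727

0.773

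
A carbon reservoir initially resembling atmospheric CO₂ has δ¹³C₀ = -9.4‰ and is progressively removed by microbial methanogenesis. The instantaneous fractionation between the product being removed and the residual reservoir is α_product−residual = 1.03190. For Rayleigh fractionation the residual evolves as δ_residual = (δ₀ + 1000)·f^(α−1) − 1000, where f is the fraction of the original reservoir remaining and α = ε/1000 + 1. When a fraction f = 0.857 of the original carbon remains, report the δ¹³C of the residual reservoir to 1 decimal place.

-14.3‰

Rayleigh residual: δ_res = (δ₀ + 1000)·f^(α−1) − 1000
α − 1 = 0.03190
f^(α−1) = 0.857^(0.03190) = 0.995089
δ_res = (-9.4 + 1000) × 0.995089 − 1000 = 985.736 − 1000 = -14.26‰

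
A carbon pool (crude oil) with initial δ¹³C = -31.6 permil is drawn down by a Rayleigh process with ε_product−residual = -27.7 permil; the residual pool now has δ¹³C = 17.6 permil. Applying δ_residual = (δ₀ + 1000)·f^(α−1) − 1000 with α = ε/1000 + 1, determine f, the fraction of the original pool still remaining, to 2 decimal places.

α − 1 = ε/1000 = -0.0277
(δ_res + 1000)/(δ₀ + 1000) = (17.6 + 1000)/(-31.6 + 1000) = 1017.6/968.4 = 1.050805
f = 1.050805^(1/-0.0277) = exp(ln(1.050805)/-0.0277) = exp(0.04956/-0.0277)
f = exp(-1.7891) = 0.1671

0.17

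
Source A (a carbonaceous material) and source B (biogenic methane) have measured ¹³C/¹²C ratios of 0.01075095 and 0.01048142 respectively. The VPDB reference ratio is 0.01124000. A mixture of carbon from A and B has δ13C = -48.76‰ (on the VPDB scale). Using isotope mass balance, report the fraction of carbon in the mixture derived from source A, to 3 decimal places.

δ_A = (0.01075095/0.01124000 − 1)×1000 = (0.956490 − 1)×1000 = -43.510‰
δ_B = (0.01048142/0.01124000 − 1)×1000 = (0.932511 − 1)×1000 = -67.489‰
f_A = (δ_mix − δ_B)/(δ_A − δ_B) = (-48.76 − (-67.489))/(-43.510 − (-67.489))
f_A = 18.729 / 23.980 = 0.7811

0.781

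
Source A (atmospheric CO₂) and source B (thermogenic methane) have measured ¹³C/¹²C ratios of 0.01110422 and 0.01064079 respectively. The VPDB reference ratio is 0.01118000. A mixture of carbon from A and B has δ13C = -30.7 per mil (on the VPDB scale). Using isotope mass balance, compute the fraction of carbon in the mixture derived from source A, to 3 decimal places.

δ_A = (0.01110422/0.01118000 − 1)×1000 = (0.993222 − 1)×1000 = -6.778 per mil
δ_B = (0.01064079/0.01118000 − 1)×1000 = (0.951770 − 1)×1000 = -48.230 per mil
f_A = (δ_mix − δ_B)/(δ_A − δ_B) = (-30.7 − (-48.230))/(-6.778 − (-48.230))
f_A = 17.530 / 41.452 = 0.4229

0.423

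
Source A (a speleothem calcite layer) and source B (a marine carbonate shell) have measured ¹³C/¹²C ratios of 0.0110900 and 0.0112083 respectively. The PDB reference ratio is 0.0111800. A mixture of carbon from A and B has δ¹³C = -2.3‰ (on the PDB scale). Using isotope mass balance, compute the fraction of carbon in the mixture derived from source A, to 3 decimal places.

δ_A = (0.0110900/0.0111800 − 1)×1000 = (0.991950 − 1)×1000 = -8.050‰
δ_B = (0.0112083/0.0111800 − 1)×1000 = (1.002531 − 1)×1000 = 2.531‰
f_A = (δ_mix − δ_B)/(δ_A − δ_B) = (-2.3 − (2.531))/(-8.050 − (2.531))
f_A = -4.831 / -10.581 = 0.4566

0.457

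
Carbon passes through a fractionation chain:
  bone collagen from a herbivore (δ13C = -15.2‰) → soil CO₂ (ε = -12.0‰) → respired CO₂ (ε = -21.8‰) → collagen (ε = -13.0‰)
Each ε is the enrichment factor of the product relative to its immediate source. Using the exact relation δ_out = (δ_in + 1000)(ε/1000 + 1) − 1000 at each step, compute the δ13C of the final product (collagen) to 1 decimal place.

-60.6‰

step 1: δ = (-15.20 + 1000)·(-12.0/1000 + 1) − 1000 = -27.02‰
step 2: δ = (-27.02 + 1000)·(-21.8/1000 + 1) − 1000 = -48.23‰
step 3: δ = (-48.23 + 1000)·(-13.0/1000 + 1) − 1000 = -60.60‰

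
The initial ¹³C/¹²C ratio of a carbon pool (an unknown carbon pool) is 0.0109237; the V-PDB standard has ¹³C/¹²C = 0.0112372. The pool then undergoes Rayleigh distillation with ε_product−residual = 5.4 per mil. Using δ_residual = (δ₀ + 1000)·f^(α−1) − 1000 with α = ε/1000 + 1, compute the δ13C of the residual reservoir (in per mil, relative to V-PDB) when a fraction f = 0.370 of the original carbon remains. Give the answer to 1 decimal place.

δ₀ = (0.0109237/0.0112372 − 1)×1000 = (0.972102 − 1)×1000 = -27.898 per mil
α − 1 = ε/1000 = 0.0054
f^(α−1) = 0.370^(0.0054) = 0.994645
δ_res = (-27.898 + 1000) × 0.994645 − 1000 = 966.896 − 1000 = -33.10 per mil

-33.1 per mil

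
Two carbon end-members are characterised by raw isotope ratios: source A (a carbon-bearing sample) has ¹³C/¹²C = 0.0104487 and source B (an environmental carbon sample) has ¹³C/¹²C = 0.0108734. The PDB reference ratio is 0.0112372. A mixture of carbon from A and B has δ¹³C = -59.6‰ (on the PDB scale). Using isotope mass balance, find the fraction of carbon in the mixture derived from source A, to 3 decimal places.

0.720

δ_A = (0.0104487/0.0112372 − 1)×1000 = (0.929831 − 1)×1000 = -70.169‰
δ_B = (0.0108734/0.0112372 − 1)×1000 = (0.967625 − 1)×1000 = -32.375‰
f_A = (δ_mix − δ_B)/(δ_A − δ_B) = (-59.6 − (-32.375))/(-70.169 − (-32.375))
f_A = -27.225 / -37.794 = 0.7204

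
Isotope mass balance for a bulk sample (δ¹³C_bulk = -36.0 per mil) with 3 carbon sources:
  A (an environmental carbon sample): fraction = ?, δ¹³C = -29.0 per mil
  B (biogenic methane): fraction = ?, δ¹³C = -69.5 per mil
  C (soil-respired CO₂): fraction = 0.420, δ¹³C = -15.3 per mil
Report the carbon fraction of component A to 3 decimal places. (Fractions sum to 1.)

Let f_A and f_B be the unknown fractions; fractions sum to 1 so f_A + f_B = 0.580.
Mass balance: Σ fᵢ·δᵢ = δ_bulk ⇒ f_A·(-29.0) + f_B·(-69.5) = -36.0 − (-6.426) = -29.574
Substitute f_B = 0.580 − f_A:
f_A·(-29.0 − -69.5) = -29.574 − 0.580×(-69.5) = 10.736
f_A = 10.736 / 40.5 = 0.2651

0.265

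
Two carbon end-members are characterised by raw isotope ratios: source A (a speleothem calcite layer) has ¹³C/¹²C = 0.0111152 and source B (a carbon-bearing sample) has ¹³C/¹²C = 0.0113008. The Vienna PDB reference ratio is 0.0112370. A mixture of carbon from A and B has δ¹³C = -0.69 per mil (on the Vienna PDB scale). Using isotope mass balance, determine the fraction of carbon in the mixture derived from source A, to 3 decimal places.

0.386

δ_A = (0.0111152/0.0112370 − 1)×1000 = (0.989161 − 1)×1000 = -10.839 per mil
δ_B = (0.0113008/0.0112370 − 1)×1000 = (1.005678 − 1)×1000 = 5.678 per mil
f_A = (δ_mix − δ_B)/(δ_A − δ_B) = (-0.69 − (5.678))/(-10.839 − (5.678))
f_A = -6.368 / -16.517 = 0.3855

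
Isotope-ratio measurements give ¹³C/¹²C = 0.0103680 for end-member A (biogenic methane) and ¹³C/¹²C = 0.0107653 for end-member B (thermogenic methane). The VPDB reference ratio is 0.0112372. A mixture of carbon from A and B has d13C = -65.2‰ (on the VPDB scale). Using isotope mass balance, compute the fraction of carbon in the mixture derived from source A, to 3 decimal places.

0.656

δ_A = (0.0103680/0.0112372 − 1)×1000 = (0.922650 − 1)×1000 = -77.350‰
δ_B = (0.0107653/0.0112372 − 1)×1000 = (0.958006 − 1)×1000 = -41.994‰
f_A = (δ_mix − δ_B)/(δ_A − δ_B) = (-65.2 − (-41.994))/(-77.350 − (-41.994))
f_A = -23.206 / -35.356 = 0.6563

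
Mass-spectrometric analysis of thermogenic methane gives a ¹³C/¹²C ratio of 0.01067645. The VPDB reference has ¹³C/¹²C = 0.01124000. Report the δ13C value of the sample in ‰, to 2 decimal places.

-50.14‰

δ13C = (R_sample / R_standard − 1) × 1000
R_sample / R_standard = 0.01067645 / 0.01124000 = 0.949862
δ13C = (0.949862 − 1) × 1000 = -50.138‰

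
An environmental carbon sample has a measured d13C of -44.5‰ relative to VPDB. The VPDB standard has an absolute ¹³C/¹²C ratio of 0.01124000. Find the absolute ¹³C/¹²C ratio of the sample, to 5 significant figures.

0.010740

R_sample = R_standard × (d13C/1000 + 1)
R_sample = 0.01124000 × (-44.5/1000 + 1) = 0.01124000 × 0.955500
R_sample = 0.0107398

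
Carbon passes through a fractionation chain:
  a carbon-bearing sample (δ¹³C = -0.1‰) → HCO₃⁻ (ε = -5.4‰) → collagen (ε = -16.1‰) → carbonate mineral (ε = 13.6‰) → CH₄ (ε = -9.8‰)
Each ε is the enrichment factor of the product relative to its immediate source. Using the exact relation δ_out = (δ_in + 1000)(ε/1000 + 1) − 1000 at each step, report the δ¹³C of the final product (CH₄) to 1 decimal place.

step 1: δ = (-0.10 + 1000)·(-5.4/1000 + 1) − 1000 = -5.50‰
step 2: δ = (-5.50 + 1000)·(-16.1/1000 + 1) − 1000 = -21.51‰
step 3: δ = (-21.51 + 1000)·(13.6/1000 + 1) − 1000 = -8.20‰
step 4: δ = (-8.20 + 1000)·(-9.8/1000 + 1) − 1000 = -17.92‰

-17.9‰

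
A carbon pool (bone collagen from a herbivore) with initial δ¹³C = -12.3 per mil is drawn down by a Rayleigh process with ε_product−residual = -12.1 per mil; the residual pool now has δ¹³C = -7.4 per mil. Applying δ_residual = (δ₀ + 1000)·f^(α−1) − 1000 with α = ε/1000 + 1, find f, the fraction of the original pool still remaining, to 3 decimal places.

α − 1 = ε/1000 = -0.0121
(δ_res + 1000)/(δ₀ + 1000) = (-7.4 + 1000)/(-12.3 + 1000) = 992.6/987.7 = 1.004961
f = 1.004961^(1/-0.0121) = exp(ln(1.004961)/-0.0121) = exp(0.00495/-0.0121)
f = exp(-0.4090) = 0.6643

0.664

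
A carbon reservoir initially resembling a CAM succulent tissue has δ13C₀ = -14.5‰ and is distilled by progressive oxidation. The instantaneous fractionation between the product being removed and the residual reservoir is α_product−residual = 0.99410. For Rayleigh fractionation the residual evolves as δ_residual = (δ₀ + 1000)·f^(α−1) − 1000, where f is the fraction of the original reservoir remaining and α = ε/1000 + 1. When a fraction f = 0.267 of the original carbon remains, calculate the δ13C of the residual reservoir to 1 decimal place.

Rayleigh residual: δ_res = (δ₀ + 1000)·f^(α−1) − 1000
α − 1 = -0.00590
f^(α−1) = 0.267^(-0.00590) = 1.007821
δ_res = (-14.5 + 1000) × 1.007821 − 1000 = 993.208 − 1000 = -6.79‰

-6.8‰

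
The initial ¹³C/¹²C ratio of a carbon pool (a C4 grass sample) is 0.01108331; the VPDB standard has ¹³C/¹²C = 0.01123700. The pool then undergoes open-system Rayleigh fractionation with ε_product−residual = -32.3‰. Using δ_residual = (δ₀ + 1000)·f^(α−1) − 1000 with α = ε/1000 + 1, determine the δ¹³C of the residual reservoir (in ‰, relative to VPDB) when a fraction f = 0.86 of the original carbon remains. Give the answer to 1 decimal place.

-8.9‰

δ₀ = (0.01108331/0.01123700 − 1)×1000 = (0.986323 − 1)×1000 = -13.677‰
α − 1 = ε/1000 = -0.0323
f^(α−1) = 0.86^(-0.0323) = 1.004883
δ_res = (-13.677 + 1000) × 1.004883 − 1000 = 991.140 − 1000 = -8.86‰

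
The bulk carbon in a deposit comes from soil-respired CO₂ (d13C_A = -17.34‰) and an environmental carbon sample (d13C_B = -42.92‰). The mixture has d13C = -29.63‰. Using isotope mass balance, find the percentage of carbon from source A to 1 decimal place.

52.0%

δ_mix = f_A·δ_A + (1 − f_A)·δ_B  ⇒  f_A = (δ_mix − δ_B)/(δ_A − δ_B)
f_A = (-29.63 − (-42.92)) / (-17.34 − (-42.92))
f_A = 13.29 / 25.58 = 0.5195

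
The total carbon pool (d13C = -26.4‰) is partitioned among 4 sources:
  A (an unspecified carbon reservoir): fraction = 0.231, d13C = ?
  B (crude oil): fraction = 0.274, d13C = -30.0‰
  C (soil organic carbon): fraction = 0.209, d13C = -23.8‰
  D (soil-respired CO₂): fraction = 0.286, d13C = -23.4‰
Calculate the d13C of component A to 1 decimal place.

-28.2‰

Isotope mass balance: δ_bulk = Σ fᵢ·δᵢ.
-26.4 = 0.231×δ_A + 0.274×(-30.0) + 0.209×(-23.8) + 0.286×(-23.4)
0.231·δ_A = -26.4 − (-19.887) = -6.513
δ_A = -6.513 / 0.231 = -28.20‰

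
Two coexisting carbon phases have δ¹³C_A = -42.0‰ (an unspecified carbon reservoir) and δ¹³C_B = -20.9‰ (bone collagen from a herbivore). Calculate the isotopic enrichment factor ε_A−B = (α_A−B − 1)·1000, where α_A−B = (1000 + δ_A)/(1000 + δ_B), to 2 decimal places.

α_A−B = (1000 + -42.0) / (1000 + -20.9) = 958.0 / 979.1 = 0.978450
ε_A−B = (0.978450 − 1) × 1000 = -21.550‰
(The approximation ε ≈ δ_A − δ_B would give -21.1‰.)

-21.55‰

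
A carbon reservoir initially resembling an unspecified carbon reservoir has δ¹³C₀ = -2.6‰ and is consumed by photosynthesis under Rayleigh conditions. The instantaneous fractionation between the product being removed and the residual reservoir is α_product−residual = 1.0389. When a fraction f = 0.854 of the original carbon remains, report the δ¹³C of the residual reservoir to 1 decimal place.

-8.7‰

Rayleigh residual: δ_res = (δ₀ + 1000)·f^(α−1) − 1000
α − 1 = 0.03890
f^(α−1) = 0.854^(0.03890) = 0.993879
δ_res = (-2.6 + 1000) × 0.993879 − 1000 = 991.295 − 1000 = -8.70‰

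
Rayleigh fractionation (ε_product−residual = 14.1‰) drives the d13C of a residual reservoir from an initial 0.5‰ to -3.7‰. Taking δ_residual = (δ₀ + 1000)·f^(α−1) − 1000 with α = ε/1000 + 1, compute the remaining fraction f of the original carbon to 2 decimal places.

α − 1 = ε/1000 = 0.0141
(δ_res + 1000)/(δ₀ + 1000) = (-3.7 + 1000)/(0.5 + 1000) = 996.3/1000.5 = 0.995802
f = 0.995802^(1/0.0141) = exp(ln(0.995802)/0.0141) = exp(-0.00421/0.0141)
f = exp(-0.2984) = 0.7420

0.74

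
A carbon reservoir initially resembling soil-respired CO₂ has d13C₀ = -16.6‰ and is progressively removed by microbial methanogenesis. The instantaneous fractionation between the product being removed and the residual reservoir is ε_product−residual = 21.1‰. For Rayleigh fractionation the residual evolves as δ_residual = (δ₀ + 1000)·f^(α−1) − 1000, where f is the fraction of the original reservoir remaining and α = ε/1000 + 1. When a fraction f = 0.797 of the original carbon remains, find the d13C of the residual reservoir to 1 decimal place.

-21.3‰

Rayleigh residual: δ_res = (δ₀ + 1000)·f^(α−1) − 1000
α = ε/1000 + 1 = 1.02110, so α − 1 = 0.02110
f^(α−1) = 0.797^(0.02110) = 0.995224
δ_res = (-16.6 + 1000) × 0.995224 − 1000 = 978.703 − 1000 = -21.30‰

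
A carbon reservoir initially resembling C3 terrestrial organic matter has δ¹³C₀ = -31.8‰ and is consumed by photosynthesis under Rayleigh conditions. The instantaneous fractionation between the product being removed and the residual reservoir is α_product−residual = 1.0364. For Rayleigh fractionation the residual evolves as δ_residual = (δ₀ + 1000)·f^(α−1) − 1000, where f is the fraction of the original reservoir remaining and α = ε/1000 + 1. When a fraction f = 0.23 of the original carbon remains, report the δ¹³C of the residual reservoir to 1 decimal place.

Rayleigh residual: δ_res = (δ₀ + 1000)·f^(α−1) − 1000
α − 1 = 0.03640
f^(α−1) = 0.23^(0.03640) = 0.947910
δ_res = (-31.8 + 1000) × 0.947910 − 1000 = 917.766 − 1000 = -82.23‰

-82.2‰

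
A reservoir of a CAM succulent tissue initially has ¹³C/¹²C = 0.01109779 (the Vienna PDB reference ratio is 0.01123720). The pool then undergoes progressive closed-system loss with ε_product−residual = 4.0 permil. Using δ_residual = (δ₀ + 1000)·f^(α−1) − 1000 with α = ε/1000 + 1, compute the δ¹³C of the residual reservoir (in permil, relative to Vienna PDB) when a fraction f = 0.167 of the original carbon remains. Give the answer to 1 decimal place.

δ₀ = (0.01109779/0.01123720 − 1)×1000 = (0.987594 − 1)×1000 = -12.406 permil
α − 1 = ε/1000 = 0.0040
f^(α−1) = 0.167^(0.0040) = 0.992867
δ_res = (-12.406 + 1000) × 0.992867 − 1000 = 980.549 − 1000 = -19.45 permil

-19.5 permil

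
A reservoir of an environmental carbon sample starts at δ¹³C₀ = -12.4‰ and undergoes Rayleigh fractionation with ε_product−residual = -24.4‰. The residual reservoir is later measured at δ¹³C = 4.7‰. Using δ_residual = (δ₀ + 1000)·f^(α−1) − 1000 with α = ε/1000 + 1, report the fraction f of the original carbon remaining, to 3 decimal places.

α − 1 = ε/1000 = -0.0244
(δ_res + 1000)/(δ₀ + 1000) = (4.7 + 1000)/(-12.4 + 1000) = 1004.7/987.6 = 1.017315
f = 1.017315^(1/-0.0244) = exp(ln(1.017315)/-0.0244) = exp(0.01717/-0.0244)
f = exp(-0.7035) = 0.4948

0.495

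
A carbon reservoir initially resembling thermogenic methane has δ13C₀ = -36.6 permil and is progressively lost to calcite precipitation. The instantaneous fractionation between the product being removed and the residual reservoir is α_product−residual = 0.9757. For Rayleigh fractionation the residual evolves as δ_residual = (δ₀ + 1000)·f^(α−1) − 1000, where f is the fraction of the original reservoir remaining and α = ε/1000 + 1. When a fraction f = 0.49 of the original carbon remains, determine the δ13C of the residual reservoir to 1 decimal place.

Rayleigh residual: δ_res = (δ₀ + 1000)·f^(α−1) − 1000
α − 1 = -0.02430
f^(α−1) = 0.49^(-0.02430) = 1.017486
δ_res = (-36.6 + 1000) × 1.017486 − 1000 = 980.246 − 1000 = -19.75 permil

-19.8 permil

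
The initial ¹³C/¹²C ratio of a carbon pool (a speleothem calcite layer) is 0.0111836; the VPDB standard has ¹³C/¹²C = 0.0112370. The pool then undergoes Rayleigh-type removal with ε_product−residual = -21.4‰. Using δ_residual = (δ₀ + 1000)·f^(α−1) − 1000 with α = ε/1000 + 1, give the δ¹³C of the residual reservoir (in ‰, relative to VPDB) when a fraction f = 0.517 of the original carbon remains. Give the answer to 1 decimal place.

9.4‰

δ₀ = (0.0111836/0.0112370 − 1)×1000 = (0.995248 − 1)×1000 = -4.752‰
α − 1 = ε/1000 = -0.0214
f^(α−1) = 0.517^(-0.0214) = 1.014218
δ_res = (-4.752 + 1000) × 1.014218 − 1000 = 1009.398 − 1000 = 9.40‰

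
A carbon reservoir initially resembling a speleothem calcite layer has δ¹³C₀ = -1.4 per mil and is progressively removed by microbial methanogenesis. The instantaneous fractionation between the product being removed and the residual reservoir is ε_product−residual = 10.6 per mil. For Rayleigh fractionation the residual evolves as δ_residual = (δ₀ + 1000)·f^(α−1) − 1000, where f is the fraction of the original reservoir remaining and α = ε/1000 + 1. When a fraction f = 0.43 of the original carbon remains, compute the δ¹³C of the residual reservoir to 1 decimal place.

-10.3 per mil

Rayleigh residual: δ_res = (δ₀ + 1000)·f^(α−1) − 1000
α = ε/1000 + 1 = 1.01060, so α − 1 = 0.01060
f^(α−1) = 0.43^(0.01060) = 0.991094
δ_res = (-1.4 + 1000) × 0.991094 − 1000 = 989.706 − 1000 = -10.29 per mil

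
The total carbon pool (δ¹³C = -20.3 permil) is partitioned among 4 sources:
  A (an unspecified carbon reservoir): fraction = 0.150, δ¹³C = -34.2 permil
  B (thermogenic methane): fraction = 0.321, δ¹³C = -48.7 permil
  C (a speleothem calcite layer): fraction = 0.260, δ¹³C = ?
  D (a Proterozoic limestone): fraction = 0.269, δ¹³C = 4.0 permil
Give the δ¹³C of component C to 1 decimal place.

Isotope mass balance: δ_bulk = Σ fᵢ·δᵢ.
-20.3 = 0.150×(-34.2) + 0.321×(-48.7) + 0.260×δ_C + 0.269×(4.0)
0.260·δ_C = -20.3 − (-19.687) = -0.613
δ_C = -0.613 / 0.260 = -2.36 permil

-2.4 permil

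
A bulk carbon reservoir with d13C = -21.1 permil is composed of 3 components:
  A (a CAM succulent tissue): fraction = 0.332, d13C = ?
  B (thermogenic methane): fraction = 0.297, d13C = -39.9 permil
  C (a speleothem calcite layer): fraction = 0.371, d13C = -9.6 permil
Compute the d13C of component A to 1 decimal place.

-17.1 permil

Isotope mass balance: δ_bulk = Σ fᵢ·δᵢ.
-21.1 = 0.332×δ_A + 0.297×(-39.9) + 0.371×(-9.6)
0.332·δ_A = -21.1 − (-15.412) = -5.688
δ_A = -5.688 / 0.332 = -17.13 permil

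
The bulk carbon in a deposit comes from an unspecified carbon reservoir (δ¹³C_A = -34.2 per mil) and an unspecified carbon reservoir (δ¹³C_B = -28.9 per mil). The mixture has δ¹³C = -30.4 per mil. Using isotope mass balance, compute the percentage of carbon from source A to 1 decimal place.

28.3%

δ_mix = f_A·δ_A + (1 − f_A)·δ_B  ⇒  f_A = (δ_mix − δ_B)/(δ_A − δ_B)
f_A = (-30.4 − (-28.9)) / (-34.2 − (-28.9))
f_A = -1.5 / -5.3 = 0.2830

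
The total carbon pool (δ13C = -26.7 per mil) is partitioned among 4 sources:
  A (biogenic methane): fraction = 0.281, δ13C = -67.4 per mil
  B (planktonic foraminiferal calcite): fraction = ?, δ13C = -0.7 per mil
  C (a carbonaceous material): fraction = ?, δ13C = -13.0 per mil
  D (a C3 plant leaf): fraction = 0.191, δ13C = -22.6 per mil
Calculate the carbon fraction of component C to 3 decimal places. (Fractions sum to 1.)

0.250

Let f_C and f_B be the unknown fractions; fractions sum to 1 so f_C + f_B = 0.528.
Mass balance: Σ fᵢ·δᵢ = δ_bulk ⇒ f_C·(-13.0) + f_B·(-0.7) = -26.7 − (-23.256) = -3.444
Substitute f_B = 0.528 − f_C:
f_C·(-13.0 − -0.7) = -3.444 − 0.528×(-0.7) = -3.074
f_C = -3.074 / -12.3 = 0.2500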